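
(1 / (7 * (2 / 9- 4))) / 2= -9 / 476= -0.02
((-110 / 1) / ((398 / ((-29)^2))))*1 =-46255 / 199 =-232.44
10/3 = 3.33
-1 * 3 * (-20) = 60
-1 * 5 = -5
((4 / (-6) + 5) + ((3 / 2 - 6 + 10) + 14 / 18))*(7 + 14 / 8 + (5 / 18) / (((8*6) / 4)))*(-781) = -282679045 / 3888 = -72705.52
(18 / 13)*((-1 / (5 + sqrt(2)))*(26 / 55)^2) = -936 / 13915 + 936*sqrt(2) / 69575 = -0.05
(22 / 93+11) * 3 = 1045 / 31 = 33.71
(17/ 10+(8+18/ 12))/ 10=28/ 25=1.12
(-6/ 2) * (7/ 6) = -7/ 2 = -3.50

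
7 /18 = 0.39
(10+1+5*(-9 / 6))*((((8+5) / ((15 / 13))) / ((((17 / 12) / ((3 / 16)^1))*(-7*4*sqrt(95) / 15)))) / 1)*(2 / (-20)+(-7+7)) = 1521*sqrt(95) / 516800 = 0.03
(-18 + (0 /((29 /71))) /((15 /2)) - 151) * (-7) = 1183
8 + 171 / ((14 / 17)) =3019 / 14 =215.64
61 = 61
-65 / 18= -3.61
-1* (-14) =14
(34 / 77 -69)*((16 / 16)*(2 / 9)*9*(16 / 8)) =-21116 / 77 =-274.23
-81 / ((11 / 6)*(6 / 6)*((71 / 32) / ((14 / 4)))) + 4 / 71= -54388 / 781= -69.64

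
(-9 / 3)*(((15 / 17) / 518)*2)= -45 / 4403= -0.01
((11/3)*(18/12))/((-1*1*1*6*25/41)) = -451/300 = -1.50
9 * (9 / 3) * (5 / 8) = 135 / 8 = 16.88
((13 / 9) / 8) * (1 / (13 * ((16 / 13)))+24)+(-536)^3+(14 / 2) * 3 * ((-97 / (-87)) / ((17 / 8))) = -87456828480887 / 567936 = -153990640.64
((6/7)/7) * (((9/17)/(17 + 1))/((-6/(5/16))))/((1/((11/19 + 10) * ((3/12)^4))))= -1005/129654784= -0.00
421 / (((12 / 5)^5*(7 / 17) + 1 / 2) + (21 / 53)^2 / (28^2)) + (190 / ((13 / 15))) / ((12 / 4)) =88572507381950 / 1033224932753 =85.72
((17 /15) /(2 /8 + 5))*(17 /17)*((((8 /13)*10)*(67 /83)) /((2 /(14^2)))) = 1020544 /9711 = 105.09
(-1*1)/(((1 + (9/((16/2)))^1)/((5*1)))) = -40/17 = -2.35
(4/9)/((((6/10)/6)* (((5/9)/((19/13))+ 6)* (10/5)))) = 380/1091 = 0.35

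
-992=-992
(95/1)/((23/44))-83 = 2271/23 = 98.74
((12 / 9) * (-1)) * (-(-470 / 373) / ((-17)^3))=1880 / 5497647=0.00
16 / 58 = 8 / 29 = 0.28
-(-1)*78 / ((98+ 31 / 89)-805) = -1157 / 10482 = -0.11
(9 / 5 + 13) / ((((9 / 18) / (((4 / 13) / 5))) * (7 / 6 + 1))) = 3552 / 4225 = 0.84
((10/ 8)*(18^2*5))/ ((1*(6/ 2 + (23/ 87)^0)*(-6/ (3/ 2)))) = -2025/ 16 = -126.56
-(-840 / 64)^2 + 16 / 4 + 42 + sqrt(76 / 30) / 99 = -8081 / 64 + sqrt(570) / 1485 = -126.25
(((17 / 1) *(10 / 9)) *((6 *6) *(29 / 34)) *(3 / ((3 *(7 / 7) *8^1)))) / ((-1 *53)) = -1.37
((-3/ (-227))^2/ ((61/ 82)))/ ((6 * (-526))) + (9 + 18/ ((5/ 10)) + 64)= 180216184723/ 1653359494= 109.00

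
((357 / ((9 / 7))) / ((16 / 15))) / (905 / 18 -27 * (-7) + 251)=7497 / 14120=0.53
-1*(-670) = 670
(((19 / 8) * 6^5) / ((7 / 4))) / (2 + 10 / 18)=664848 / 161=4129.49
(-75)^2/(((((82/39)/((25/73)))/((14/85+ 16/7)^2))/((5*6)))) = 6995092162500/42383873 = 165041.36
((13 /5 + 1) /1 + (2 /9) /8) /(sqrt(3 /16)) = 653 *sqrt(3) /135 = 8.38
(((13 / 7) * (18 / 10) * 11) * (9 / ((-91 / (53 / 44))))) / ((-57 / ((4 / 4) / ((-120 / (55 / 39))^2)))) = 6413 / 604181760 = 0.00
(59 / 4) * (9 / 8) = 531 / 32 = 16.59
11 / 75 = 0.15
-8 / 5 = -1.60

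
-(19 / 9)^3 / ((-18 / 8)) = 27436 / 6561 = 4.18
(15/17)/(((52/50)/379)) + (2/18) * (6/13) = 426443/1326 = 321.60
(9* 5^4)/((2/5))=28125/2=14062.50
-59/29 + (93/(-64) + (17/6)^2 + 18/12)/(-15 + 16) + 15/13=1562195/217152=7.19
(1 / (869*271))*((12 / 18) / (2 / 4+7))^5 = 1024 / 43456188909375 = 0.00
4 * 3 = 12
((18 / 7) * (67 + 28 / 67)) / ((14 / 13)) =528489 / 3283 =160.98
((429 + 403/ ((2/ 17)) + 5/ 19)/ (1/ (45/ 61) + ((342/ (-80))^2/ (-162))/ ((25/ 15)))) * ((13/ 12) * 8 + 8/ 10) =99841449600/ 3523607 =28335.01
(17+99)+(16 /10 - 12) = 528 /5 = 105.60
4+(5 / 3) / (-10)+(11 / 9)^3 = 8251 / 1458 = 5.66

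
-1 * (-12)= 12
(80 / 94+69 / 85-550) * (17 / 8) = -2190607 / 1880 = -1165.22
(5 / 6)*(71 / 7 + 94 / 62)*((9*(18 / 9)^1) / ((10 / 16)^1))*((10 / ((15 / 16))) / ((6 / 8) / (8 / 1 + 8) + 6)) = 41451520 / 83979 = 493.59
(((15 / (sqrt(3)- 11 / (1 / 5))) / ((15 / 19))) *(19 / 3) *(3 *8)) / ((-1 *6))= 722 *sqrt(3) / 4533+39710 / 4533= 9.04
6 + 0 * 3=6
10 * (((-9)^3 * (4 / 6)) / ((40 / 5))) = -1215 / 2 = -607.50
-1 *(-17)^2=-289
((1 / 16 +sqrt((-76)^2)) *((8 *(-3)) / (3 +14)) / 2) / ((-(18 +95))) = 3651 / 7684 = 0.48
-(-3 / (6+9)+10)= -49 / 5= -9.80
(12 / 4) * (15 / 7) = 45 / 7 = 6.43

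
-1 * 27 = -27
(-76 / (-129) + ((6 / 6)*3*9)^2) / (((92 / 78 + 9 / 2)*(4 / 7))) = 8564647 / 38098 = 224.81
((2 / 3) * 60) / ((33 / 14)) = 560 / 33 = 16.97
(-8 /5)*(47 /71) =-376 /355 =-1.06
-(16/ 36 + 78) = -706/ 9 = -78.44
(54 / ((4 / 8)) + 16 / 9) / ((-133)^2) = 52 / 8379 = 0.01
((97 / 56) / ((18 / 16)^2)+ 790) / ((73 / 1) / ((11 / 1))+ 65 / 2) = 9871532 / 488187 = 20.22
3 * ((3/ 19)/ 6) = 3/ 38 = 0.08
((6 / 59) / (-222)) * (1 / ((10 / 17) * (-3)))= 17 / 65490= 0.00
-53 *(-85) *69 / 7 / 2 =310845 / 14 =22203.21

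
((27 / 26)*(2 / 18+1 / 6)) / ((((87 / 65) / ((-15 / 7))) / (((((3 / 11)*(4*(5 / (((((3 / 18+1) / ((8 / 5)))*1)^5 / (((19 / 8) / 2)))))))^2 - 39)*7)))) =-37989426077900443683 / 12390070609262500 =-3066.12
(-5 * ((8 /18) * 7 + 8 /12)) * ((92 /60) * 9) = -782 /3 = -260.67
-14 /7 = -2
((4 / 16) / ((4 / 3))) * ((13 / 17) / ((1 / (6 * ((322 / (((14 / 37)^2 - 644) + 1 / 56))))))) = -27771534 / 64546739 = -0.43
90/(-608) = -45/304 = -0.15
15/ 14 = 1.07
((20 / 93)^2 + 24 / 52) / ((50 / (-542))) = -15472474 / 2810925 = -5.50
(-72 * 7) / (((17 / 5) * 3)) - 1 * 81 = -2217 / 17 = -130.41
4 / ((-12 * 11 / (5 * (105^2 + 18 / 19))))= -349155 / 209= -1670.60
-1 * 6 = -6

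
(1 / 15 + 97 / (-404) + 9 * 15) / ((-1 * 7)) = -817049 / 42420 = -19.26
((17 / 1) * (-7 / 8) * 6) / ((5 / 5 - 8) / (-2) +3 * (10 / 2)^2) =-357 / 314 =-1.14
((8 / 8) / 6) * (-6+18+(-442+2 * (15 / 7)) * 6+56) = -8954 / 21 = -426.38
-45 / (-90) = 1 / 2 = 0.50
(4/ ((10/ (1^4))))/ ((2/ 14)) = 14/ 5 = 2.80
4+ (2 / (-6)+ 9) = 38 / 3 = 12.67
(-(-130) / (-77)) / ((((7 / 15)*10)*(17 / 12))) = -2340 / 9163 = -0.26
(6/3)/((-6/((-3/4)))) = 0.25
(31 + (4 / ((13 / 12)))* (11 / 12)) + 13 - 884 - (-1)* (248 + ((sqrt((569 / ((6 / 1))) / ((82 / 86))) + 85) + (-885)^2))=sqrt(6018882) / 246 + 10175378 / 13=782731.36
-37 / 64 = -0.58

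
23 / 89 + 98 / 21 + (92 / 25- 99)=-603386 / 6675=-90.39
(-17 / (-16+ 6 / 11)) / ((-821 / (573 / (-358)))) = 6303 / 2939180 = 0.00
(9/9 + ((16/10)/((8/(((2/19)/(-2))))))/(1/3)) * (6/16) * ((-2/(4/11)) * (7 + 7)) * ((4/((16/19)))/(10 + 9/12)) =-5313/430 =-12.36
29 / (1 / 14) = 406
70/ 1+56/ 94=3318/ 47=70.60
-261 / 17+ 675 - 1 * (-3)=11265 / 17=662.65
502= 502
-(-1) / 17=1 / 17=0.06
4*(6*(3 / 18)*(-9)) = -36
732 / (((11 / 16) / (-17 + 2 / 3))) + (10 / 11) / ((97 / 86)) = -18554852 / 1067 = -17389.74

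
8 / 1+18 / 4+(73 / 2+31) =80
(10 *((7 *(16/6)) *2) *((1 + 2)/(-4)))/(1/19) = -5320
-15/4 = -3.75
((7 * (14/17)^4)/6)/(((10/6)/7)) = 2.25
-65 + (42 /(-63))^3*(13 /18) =-15847 /243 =-65.21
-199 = -199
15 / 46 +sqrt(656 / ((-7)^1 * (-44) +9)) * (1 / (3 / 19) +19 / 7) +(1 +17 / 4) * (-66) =-7962 / 23 +760 * sqrt(12997) / 6657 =-333.16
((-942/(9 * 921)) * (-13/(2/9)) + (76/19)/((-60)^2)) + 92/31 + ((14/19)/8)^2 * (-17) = 117162912823/12368293200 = 9.47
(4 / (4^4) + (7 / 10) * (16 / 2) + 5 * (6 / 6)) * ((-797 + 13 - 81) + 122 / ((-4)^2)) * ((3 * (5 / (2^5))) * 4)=-69900069 / 4096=-17065.45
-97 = -97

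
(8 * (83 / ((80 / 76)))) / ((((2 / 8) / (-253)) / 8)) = -25534784 / 5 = -5106956.80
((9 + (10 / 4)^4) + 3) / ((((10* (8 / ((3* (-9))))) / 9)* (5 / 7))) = -1389717 / 6400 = -217.14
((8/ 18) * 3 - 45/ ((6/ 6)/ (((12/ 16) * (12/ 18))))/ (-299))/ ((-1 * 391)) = -2527/ 701454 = -0.00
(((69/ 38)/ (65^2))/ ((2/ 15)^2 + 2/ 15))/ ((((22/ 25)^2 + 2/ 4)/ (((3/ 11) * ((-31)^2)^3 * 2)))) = 38273596243125/ 35426963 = 1080352.17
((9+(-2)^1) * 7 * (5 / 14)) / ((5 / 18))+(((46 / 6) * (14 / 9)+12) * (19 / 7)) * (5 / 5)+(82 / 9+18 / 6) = 26470 / 189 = 140.05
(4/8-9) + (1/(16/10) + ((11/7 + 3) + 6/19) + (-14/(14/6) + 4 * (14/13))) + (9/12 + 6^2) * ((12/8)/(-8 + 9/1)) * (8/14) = 370973/13832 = 26.82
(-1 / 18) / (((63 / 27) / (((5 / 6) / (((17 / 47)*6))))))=-235 / 25704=-0.01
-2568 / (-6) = 428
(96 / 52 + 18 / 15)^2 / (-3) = -13068 / 4225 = -3.09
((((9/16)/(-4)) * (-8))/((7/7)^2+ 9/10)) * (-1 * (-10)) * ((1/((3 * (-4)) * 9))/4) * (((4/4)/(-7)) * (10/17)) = 125/108528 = 0.00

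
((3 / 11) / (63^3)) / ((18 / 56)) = 4 / 1178793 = 0.00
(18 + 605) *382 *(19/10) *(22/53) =49739074/265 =187694.62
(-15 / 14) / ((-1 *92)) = 0.01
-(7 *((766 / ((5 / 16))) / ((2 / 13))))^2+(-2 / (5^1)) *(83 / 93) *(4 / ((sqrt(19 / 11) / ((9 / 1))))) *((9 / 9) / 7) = -310971291904 / 25-1992 *sqrt(209) / 20615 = -12438851677.56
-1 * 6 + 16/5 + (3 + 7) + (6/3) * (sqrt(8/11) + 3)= 4 * sqrt(22)/11 + 66/5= 14.91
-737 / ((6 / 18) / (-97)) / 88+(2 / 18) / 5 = 877373 / 360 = 2437.15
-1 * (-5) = 5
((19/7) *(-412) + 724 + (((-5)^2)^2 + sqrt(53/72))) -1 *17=sqrt(106)/12 + 1496/7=214.57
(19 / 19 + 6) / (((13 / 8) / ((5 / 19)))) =280 / 247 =1.13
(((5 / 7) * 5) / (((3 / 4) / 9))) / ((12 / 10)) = 250 / 7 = 35.71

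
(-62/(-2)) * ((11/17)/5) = 341/85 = 4.01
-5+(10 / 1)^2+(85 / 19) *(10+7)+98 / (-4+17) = 44112 / 247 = 178.59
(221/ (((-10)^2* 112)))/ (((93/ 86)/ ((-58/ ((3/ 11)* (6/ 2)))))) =-3031457/ 2343600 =-1.29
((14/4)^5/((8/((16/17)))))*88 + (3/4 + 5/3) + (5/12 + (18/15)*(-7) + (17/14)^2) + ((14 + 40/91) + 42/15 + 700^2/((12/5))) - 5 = 45397847717/216580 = 209612.37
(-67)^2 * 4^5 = 4596736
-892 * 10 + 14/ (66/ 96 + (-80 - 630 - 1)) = -101376024/ 11365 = -8920.02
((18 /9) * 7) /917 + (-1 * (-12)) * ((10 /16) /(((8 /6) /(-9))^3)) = -38676839 /16768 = -2306.59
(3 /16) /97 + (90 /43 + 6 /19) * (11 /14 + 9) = 209239173 /8875888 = 23.57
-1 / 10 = -0.10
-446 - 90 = -536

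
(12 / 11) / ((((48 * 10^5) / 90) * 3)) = 3 / 440000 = 0.00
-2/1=-2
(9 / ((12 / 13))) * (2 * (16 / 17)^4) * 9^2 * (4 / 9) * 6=3305.01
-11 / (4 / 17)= -187 / 4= -46.75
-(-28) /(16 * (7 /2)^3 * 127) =2 /6223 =0.00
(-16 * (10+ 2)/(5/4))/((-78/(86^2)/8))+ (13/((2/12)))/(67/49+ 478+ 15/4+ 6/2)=721596881336/6193135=116515.61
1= 1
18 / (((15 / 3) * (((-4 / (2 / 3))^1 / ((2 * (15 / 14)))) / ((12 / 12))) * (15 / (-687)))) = 2061 / 35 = 58.89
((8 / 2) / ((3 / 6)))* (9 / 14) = 36 / 7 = 5.14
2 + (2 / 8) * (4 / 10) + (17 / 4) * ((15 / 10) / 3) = 169 / 40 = 4.22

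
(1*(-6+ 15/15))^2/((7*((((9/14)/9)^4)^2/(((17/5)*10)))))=179202956800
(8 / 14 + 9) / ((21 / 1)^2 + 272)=67 / 4991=0.01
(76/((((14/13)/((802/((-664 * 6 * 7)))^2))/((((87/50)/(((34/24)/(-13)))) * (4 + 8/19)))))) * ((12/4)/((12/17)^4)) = -3871865049013/77774054400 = -49.78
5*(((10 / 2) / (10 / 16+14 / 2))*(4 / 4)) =200 / 61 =3.28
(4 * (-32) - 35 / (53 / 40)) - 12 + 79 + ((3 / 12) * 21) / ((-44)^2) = -35876839 / 410432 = -87.41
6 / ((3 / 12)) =24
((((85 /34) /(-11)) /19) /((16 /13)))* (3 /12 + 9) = -2405 /26752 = -0.09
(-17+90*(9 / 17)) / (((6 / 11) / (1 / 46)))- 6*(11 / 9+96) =-910423 / 1564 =-582.11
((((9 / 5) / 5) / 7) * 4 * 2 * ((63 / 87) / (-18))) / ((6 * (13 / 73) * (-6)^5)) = 73 / 36644400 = 0.00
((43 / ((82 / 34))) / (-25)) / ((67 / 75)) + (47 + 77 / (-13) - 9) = 1116990 / 35711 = 31.28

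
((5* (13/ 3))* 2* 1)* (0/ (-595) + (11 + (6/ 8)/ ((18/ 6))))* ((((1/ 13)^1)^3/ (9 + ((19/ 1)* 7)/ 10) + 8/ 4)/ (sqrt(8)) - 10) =-4875 + 9186300* sqrt(2)/ 37687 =-4530.28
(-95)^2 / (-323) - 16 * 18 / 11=-10121 / 187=-54.12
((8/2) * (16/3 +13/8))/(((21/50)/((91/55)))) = 10855/99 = 109.65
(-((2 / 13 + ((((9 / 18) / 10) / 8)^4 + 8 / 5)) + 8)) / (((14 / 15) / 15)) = -747896832117 / 4771020800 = -156.76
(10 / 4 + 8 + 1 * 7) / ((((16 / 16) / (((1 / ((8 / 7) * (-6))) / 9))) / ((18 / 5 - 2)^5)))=-50176 / 16875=-2.97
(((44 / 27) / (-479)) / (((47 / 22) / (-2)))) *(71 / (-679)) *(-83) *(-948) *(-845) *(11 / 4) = 8377574130640 / 137576943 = 60893.74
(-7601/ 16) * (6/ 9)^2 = -7601/ 36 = -211.14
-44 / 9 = -4.89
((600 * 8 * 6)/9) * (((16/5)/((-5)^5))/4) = -512/625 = -0.82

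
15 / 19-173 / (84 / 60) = -16330 / 133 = -122.78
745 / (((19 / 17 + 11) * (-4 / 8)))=-12665 / 103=-122.96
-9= -9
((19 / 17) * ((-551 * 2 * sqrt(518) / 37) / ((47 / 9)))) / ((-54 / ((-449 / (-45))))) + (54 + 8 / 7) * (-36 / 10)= -6948 / 35 + 4700581 * sqrt(518) / 3991005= -171.71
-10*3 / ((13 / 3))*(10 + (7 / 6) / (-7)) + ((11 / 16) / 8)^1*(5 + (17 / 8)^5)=-3485490369 / 54525952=-63.92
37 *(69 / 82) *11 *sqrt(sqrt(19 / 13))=28083 *13^(3 / 4) *19^(1 / 4) / 1066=376.56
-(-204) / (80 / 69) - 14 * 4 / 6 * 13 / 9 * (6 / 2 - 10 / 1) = 145973 / 540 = 270.32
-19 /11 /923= -19 /10153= -0.00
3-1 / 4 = 11 / 4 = 2.75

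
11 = 11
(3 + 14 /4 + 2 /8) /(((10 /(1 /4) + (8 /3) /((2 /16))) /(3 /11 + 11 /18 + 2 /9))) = 1971 /16192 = 0.12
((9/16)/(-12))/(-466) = 3/29824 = 0.00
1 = 1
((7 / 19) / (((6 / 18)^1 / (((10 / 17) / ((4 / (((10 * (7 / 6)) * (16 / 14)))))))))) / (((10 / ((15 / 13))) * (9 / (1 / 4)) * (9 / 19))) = 175 / 11934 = 0.01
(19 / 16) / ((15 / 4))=19 / 60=0.32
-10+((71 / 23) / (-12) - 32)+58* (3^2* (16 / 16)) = 132409 / 276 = 479.74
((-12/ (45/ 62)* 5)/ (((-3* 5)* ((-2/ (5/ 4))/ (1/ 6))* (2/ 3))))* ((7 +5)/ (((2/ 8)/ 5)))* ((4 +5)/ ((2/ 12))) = -11160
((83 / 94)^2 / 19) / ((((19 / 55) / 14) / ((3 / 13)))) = 0.38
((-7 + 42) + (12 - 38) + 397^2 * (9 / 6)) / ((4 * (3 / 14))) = 1103305 / 4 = 275826.25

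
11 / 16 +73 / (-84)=-61 / 336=-0.18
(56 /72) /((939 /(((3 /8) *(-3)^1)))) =-7 /7512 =-0.00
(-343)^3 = -40353607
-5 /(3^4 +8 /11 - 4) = -11 /171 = -0.06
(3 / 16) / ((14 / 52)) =39 / 56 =0.70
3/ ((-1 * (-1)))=3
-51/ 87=-17/ 29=-0.59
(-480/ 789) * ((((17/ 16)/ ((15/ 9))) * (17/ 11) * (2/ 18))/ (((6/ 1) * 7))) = -289/ 182259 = -0.00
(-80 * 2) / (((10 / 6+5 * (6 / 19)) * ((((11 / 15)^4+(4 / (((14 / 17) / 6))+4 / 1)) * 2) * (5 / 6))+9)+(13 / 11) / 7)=-4266108000 / 5066397359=-0.84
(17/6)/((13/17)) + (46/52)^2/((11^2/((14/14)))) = 910781/245388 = 3.71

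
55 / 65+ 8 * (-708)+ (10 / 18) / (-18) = -11926667 / 2106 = -5663.18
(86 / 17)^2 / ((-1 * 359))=-7396 / 103751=-0.07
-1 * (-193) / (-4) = -193 / 4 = -48.25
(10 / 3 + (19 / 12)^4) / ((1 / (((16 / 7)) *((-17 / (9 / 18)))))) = -3390497 / 4536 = -747.46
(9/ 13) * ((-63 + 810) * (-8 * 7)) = -376488/ 13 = -28960.62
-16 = -16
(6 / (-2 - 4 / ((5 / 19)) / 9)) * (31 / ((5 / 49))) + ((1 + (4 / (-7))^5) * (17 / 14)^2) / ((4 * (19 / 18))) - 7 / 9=-494.58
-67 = -67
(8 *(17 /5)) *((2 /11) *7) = 1904 /55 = 34.62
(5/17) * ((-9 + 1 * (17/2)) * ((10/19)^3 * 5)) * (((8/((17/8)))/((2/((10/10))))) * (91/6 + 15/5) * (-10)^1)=218000000/5946753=36.66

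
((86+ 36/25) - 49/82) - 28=120627/2050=58.84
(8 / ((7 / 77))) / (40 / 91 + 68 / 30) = 60060 / 1847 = 32.52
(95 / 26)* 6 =285 / 13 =21.92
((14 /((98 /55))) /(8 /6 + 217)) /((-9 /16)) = -0.06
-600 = -600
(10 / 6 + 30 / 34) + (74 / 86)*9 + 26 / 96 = 10.56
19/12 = 1.58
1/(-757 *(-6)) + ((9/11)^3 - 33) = -196185817/6045402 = -32.45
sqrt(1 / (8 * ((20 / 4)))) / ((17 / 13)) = 13 * sqrt(10) / 340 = 0.12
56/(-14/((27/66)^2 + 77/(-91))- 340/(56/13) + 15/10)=-837116/849133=-0.99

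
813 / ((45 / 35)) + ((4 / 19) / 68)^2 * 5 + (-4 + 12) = 200416024 / 312987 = 640.33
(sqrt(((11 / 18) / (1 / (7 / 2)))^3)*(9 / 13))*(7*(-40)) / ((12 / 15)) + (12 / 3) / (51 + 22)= 4 / 73 - 13475*sqrt(77) / 156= -757.91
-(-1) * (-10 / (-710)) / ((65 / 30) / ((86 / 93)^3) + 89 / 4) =1272112 / 2257092769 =0.00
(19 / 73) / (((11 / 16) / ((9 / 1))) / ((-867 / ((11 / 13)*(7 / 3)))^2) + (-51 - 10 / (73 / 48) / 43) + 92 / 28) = -941564330454384 / 173163870025466209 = -0.01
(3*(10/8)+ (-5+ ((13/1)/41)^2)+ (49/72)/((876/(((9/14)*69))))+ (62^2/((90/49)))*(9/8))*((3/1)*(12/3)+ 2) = 646877946099/19634080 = 32946.69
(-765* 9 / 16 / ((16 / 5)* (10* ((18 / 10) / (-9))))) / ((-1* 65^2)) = -1377 / 86528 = -0.02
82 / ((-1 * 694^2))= -41 / 240818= -0.00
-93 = -93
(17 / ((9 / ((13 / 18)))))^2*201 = 3272347 / 8748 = 374.07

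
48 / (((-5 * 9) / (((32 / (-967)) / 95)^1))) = 0.00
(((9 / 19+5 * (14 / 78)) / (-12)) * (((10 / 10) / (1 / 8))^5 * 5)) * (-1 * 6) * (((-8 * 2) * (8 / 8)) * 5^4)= -832307200000 / 741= -1123221592.44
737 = 737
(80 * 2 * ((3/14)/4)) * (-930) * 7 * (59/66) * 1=-548700/11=-49881.82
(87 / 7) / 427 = 87 / 2989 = 0.03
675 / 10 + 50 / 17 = 2395 / 34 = 70.44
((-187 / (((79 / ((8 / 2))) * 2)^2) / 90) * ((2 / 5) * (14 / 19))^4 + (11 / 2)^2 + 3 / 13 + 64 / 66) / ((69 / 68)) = 30.99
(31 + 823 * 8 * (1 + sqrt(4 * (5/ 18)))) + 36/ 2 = 6633 + 6584 * sqrt(10)/ 3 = 13573.15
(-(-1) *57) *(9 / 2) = 256.50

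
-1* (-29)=29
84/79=1.06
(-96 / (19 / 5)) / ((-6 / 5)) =21.05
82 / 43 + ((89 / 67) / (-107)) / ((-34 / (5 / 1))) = 20006307 / 10481078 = 1.91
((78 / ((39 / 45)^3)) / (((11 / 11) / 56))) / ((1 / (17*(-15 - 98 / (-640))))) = -1144872225 / 676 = -1693597.97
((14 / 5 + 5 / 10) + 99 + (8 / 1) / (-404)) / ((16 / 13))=1342939 / 16160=83.10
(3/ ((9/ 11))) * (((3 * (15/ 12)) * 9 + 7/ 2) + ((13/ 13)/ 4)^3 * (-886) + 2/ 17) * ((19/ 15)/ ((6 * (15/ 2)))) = 2.43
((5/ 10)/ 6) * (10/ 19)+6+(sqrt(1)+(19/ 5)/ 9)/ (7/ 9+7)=124223/ 19950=6.23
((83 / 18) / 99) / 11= 83 / 19602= 0.00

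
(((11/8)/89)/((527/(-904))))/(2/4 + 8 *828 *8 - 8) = -0.00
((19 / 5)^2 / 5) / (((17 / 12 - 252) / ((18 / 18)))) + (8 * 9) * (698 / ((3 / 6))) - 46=100465.99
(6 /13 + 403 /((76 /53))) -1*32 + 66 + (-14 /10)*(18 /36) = 314.80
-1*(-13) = 13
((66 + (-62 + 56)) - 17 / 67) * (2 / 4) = 29.87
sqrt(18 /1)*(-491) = -1473*sqrt(2) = -2083.14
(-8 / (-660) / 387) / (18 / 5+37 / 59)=118 / 15925437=0.00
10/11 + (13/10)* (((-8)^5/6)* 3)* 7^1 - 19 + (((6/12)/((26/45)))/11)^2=-243936096003/1635920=-149112.48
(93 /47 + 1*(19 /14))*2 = 2195 /329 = 6.67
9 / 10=0.90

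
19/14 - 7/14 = 6/7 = 0.86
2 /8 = 1 /4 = 0.25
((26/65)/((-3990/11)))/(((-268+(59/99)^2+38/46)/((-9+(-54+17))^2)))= 874490958/99994523825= 0.01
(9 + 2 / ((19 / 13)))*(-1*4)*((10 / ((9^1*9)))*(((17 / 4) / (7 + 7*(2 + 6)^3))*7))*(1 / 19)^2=-0.00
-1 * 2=-2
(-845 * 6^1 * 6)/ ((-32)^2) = -7605/ 256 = -29.71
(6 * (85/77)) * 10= 5100/77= 66.23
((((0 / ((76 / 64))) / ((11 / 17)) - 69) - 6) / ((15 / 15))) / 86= -75 / 86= -0.87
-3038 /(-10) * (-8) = -12152 /5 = -2430.40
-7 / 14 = -1 / 2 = -0.50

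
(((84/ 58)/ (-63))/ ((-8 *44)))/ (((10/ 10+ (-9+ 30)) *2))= 1/ 673728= 0.00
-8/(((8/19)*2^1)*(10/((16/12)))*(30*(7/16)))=-152/1575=-0.10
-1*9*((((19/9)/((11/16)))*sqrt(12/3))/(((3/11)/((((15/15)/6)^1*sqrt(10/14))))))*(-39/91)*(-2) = -608*sqrt(35)/147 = -24.47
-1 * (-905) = 905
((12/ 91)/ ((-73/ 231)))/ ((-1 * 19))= 396/ 18031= 0.02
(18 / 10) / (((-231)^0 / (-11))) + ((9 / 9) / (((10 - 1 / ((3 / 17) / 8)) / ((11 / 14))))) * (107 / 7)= -1046067 / 51940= -20.14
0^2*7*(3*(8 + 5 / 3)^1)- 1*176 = -176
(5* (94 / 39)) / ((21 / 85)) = 39950 / 819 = 48.78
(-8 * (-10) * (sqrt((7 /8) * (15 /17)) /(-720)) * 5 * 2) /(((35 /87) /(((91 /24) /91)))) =-29 * sqrt(3570) /17136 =-0.10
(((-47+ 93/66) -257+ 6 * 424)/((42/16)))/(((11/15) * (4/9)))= 2218995/847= 2619.83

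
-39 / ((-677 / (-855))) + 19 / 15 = -487312 / 10155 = -47.99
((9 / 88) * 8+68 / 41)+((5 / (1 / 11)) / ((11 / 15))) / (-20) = -2297 / 1804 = -1.27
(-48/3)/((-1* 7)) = 16/7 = 2.29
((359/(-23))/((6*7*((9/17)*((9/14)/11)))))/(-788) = 67133/4404132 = 0.02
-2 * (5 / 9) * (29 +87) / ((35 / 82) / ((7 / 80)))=-26.42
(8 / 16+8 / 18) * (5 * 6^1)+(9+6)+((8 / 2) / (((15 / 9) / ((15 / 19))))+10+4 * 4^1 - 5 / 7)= 28135 / 399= 70.51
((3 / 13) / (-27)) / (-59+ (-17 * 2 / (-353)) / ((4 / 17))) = 706 / 4839705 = 0.00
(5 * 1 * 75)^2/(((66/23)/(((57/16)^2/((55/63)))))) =44135634375/61952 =712416.62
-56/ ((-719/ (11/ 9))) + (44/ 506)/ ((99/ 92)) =1392/ 7909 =0.18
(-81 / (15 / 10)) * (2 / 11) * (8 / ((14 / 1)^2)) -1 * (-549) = 295695 / 539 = 548.60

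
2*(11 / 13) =22 / 13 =1.69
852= 852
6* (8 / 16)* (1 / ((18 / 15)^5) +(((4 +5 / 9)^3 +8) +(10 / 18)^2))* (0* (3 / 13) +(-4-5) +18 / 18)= -2478.06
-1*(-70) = 70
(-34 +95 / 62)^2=1054.15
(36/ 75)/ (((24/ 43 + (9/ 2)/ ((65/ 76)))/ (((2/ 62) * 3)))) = 3354/ 420205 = 0.01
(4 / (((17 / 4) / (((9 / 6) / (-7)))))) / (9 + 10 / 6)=-9 / 476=-0.02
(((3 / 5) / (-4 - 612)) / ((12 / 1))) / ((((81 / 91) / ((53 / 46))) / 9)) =-689 / 728640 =-0.00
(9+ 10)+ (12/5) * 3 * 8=383/5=76.60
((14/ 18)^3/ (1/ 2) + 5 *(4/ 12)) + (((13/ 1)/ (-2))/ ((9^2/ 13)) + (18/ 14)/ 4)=38495/ 20412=1.89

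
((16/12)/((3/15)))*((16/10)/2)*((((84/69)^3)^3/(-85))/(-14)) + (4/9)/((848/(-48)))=28360284280436/24342578219672445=0.00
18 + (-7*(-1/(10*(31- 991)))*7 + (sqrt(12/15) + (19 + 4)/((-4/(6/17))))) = 2*sqrt(5)/5 + 2605567/163200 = 16.86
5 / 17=0.29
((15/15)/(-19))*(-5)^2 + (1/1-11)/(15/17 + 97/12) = -84485/34751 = -2.43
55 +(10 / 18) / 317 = 156920 / 2853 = 55.00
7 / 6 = 1.17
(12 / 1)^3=1728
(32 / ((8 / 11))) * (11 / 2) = 242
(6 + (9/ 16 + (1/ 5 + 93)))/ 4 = 7981/ 320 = 24.94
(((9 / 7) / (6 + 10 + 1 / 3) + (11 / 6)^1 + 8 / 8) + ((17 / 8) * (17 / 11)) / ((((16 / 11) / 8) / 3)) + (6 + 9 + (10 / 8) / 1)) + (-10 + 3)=1092379 / 16464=66.35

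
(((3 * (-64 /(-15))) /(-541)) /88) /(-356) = 0.00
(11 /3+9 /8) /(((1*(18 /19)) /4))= 2185 /108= 20.23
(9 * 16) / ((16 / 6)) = 54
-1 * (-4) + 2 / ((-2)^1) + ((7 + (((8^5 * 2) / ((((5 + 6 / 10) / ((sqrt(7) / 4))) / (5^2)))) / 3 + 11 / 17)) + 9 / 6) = 413 / 34 + 512000 * sqrt(7) / 21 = 64518.08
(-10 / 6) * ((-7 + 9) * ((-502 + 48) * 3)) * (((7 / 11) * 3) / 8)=23835 / 22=1083.41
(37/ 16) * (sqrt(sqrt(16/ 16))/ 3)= 0.77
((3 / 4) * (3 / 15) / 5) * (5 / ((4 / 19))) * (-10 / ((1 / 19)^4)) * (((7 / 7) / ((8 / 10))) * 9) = -334273365 / 32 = -10446042.66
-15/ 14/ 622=-15/ 8708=-0.00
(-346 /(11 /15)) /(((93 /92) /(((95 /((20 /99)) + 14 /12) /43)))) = -225092030 /43989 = -5117.01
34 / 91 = 0.37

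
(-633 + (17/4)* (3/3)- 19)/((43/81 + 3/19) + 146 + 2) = -3987549/915328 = -4.36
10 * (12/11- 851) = -93490/11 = -8499.09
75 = 75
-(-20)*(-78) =-1560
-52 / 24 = -13 / 6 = -2.17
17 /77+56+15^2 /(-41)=160164 /3157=50.73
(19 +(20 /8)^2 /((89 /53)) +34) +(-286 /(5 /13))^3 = -411166841.13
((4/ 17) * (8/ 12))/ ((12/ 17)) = 2/ 9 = 0.22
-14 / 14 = -1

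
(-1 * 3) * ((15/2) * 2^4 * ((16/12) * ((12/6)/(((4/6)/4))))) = -5760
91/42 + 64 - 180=-113.83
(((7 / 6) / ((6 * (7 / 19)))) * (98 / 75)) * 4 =1862 / 675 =2.76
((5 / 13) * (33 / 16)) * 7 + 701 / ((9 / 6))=295081 / 624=472.89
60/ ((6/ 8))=80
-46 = -46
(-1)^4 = 1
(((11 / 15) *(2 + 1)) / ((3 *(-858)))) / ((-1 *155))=1 / 181350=0.00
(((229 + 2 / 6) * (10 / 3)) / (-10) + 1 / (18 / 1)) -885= -17305 / 18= -961.39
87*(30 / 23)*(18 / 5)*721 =6774516 / 23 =294544.17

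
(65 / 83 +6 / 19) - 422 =-663761 / 1577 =-420.90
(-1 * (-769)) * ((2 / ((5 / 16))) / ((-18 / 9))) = -12304 / 5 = -2460.80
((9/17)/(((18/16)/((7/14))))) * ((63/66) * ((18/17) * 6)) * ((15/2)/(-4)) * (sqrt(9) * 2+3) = -76545/3179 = -24.08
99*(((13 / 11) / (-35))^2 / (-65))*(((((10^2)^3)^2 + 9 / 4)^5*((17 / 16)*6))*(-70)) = 6110208000068739840000309329280000695990880000782989740000352345383 / 7884800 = 774935064943782954545493800000000000000000000000000000000000.00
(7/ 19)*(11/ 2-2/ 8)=147/ 76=1.93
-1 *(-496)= 496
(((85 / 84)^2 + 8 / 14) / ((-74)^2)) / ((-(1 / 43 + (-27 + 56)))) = -484051 / 48221042688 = -0.00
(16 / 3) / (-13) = -16 / 39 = -0.41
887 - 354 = 533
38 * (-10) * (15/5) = -1140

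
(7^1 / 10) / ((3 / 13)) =91 / 30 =3.03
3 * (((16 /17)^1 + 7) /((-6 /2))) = -135 /17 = -7.94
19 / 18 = 1.06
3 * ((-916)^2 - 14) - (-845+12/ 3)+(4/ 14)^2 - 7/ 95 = 11721136422/ 4655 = 2517967.01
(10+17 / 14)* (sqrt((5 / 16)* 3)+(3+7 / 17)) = 157* sqrt(15) / 56+4553 / 119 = 49.12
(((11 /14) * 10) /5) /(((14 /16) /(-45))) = -3960 /49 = -80.82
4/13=0.31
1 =1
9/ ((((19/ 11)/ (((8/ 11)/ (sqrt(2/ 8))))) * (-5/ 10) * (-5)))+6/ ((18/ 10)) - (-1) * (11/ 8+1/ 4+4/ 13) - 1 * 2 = 186661/ 29640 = 6.30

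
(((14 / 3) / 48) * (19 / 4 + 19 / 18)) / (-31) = -1463 / 80352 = -0.02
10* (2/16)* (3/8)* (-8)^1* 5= -75/4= -18.75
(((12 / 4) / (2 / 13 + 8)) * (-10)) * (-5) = 975 / 53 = 18.40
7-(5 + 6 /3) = 0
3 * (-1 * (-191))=573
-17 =-17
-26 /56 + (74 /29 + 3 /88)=37899 /17864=2.12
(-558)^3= -173741112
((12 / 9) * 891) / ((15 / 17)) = 1346.40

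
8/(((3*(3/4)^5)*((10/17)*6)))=34816/10935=3.18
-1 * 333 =-333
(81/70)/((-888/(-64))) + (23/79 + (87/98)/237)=541803/1432270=0.38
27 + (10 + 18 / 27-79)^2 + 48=42700 / 9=4744.44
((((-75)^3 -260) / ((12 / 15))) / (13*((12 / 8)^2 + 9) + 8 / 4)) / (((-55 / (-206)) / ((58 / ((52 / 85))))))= -107177965825 / 84799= -1263906.01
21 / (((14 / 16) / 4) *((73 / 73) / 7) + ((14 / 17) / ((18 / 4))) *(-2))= -102816 / 1639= -62.73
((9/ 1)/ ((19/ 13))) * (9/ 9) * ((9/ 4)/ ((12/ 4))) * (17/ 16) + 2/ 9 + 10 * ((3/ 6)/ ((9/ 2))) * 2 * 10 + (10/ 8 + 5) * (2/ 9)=104845/ 3648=28.74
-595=-595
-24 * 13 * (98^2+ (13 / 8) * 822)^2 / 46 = -74679153159 / 92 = -811729925.64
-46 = -46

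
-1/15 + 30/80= 37/120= 0.31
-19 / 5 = -3.80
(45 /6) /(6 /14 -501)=-35 /2336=-0.01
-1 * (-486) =486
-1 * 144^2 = -20736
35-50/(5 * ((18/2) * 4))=625/18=34.72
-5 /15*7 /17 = -7 /51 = -0.14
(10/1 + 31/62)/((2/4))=21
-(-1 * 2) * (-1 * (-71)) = 142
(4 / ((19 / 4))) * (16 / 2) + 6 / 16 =7.11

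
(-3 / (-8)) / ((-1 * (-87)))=1 / 232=0.00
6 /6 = 1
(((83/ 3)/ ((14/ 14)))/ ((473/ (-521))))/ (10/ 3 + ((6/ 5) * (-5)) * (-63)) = -0.08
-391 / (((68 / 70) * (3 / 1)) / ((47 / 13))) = -37835 / 78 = -485.06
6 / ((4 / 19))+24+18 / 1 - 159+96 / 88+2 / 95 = -182641 / 2090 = -87.39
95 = 95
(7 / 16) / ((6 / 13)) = 91 / 96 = 0.95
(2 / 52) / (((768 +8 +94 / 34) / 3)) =17 / 114738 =0.00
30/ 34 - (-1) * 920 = 15655/ 17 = 920.88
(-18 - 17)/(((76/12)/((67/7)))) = -1005/19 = -52.89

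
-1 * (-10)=10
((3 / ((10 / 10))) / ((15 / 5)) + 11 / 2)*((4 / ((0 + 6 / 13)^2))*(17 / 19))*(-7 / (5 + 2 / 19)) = -261443 / 1746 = -149.74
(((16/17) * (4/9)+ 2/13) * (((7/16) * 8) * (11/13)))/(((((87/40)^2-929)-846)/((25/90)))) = -25036000/94163359329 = -0.00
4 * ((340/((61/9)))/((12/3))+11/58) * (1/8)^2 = 45041/56608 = 0.80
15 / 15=1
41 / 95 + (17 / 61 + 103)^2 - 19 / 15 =11310764402 / 1060485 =10665.65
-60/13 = -4.62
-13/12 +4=2.92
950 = 950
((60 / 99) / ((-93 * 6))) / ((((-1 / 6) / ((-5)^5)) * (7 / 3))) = -62500 / 7161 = -8.73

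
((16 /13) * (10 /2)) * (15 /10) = 120 /13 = 9.23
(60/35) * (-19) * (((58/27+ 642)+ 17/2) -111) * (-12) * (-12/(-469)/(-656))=-1111462/134603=-8.26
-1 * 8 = -8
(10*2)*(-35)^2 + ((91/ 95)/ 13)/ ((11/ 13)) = 25602591/ 1045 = 24500.09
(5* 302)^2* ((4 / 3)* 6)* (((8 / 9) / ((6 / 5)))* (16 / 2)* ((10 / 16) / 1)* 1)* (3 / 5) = 364816000 / 9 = 40535111.11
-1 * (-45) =45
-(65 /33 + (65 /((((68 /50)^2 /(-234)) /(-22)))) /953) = -1743286480 /9088761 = -191.81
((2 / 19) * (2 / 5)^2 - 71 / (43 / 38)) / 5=-1281206 / 102125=-12.55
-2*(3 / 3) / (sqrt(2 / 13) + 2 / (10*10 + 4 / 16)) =41704 / 160385-160801*sqrt(26) / 160385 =-4.85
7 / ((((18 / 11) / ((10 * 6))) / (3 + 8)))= 2823.33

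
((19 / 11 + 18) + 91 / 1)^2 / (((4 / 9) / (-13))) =-43393077 / 121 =-358620.47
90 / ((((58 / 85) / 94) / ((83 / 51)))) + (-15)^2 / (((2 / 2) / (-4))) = 559050 / 29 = 19277.59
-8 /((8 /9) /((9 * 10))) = -810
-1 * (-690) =690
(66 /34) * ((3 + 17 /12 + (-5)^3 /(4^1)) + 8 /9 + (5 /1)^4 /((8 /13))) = 783827 /408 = 1921.14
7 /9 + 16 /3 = 55 /9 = 6.11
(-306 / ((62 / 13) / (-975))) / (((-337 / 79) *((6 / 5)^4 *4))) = -3546359375 / 2005824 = -1768.03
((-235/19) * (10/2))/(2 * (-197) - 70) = 1175/8816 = 0.13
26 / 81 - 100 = -8074 / 81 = -99.68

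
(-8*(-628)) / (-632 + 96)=-628 / 67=-9.37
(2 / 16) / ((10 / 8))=1 / 10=0.10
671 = 671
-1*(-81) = 81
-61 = -61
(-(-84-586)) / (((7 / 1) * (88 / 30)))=5025 / 154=32.63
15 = 15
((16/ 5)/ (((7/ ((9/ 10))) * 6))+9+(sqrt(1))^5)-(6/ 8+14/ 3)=9769/ 2100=4.65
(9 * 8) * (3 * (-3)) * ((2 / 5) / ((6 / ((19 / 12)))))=-342 / 5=-68.40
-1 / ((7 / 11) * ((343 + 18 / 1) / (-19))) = 11 / 133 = 0.08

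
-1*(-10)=10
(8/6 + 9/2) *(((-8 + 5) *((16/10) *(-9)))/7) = 36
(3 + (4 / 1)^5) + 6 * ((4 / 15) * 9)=5207 / 5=1041.40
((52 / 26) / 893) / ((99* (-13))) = -2 / 1149291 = -0.00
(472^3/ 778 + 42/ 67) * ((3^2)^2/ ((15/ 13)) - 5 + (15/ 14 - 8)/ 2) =227212663017/ 27230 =8344203.56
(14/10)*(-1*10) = -14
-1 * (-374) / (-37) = -374 / 37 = -10.11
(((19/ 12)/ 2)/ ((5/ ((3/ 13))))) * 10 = 19/ 52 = 0.37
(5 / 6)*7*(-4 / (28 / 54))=-45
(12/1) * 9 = 108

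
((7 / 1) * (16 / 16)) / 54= 7 / 54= 0.13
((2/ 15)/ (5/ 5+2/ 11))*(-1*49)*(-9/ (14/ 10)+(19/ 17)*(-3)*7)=182644/ 1105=165.29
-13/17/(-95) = 13/1615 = 0.01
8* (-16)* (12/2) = -768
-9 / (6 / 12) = -18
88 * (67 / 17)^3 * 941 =24905582504 / 4913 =5069322.72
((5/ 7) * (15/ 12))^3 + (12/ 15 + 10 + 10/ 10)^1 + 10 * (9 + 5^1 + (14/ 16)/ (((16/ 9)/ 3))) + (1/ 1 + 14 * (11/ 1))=2210823/ 6860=322.28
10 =10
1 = 1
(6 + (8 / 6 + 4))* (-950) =-32300 / 3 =-10766.67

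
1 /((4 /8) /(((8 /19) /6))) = 8 /57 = 0.14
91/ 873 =0.10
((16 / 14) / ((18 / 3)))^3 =64 / 9261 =0.01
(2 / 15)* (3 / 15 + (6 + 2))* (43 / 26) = 1763 / 975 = 1.81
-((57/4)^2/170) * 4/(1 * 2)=-3249/1360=-2.39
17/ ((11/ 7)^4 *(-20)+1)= -40817/ 290419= -0.14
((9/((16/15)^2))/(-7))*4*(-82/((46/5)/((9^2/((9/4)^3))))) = 46125/161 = 286.49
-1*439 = -439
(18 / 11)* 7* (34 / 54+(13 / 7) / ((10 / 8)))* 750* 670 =12175727.27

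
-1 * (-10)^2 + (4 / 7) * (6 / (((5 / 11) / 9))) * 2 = 1252 / 35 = 35.77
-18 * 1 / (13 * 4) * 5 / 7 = -45 / 182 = -0.25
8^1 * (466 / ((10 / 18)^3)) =2717712 / 125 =21741.70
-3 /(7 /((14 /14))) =-3 /7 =-0.43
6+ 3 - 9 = 0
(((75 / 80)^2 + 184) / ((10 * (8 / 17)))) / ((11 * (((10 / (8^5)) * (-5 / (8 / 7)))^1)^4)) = 57977035759758551810048 / 51583984375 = 1123934811593.52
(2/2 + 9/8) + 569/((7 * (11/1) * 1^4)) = 5861/616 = 9.51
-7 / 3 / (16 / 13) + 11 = 437 / 48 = 9.10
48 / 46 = 24 / 23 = 1.04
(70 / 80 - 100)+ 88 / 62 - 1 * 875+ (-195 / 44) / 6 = -663889 / 682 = -973.44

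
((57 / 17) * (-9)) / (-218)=513 / 3706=0.14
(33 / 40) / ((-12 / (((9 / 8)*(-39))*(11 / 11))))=3861 / 1280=3.02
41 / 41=1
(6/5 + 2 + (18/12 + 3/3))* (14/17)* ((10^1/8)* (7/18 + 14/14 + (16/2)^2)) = 156541/408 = 383.68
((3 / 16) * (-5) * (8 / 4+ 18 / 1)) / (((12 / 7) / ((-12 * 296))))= 38850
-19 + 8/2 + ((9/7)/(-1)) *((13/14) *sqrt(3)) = -15 - 117 *sqrt(3)/98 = -17.07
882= 882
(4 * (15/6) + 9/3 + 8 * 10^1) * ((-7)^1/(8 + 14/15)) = -9765/134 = -72.87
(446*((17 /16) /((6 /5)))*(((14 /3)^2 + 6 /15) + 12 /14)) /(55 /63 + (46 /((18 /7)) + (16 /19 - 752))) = -65330303 /5260068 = -12.42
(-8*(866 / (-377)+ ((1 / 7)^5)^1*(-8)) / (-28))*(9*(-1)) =262041804 / 44353673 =5.91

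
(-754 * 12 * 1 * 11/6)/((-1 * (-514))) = -8294/257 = -32.27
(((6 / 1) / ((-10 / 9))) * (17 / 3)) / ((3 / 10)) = -102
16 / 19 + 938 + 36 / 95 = 89226 / 95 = 939.22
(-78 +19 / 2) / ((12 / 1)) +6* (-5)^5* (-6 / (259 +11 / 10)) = 426.82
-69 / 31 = -2.23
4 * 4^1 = 16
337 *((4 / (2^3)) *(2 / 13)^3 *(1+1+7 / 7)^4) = 109188 / 2197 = 49.70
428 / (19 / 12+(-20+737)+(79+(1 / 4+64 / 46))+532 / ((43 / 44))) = 2539752 / 7972903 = 0.32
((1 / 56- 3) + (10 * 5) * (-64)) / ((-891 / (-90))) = -298945 / 924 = -323.53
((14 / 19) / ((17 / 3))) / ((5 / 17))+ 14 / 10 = 35 / 19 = 1.84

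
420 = 420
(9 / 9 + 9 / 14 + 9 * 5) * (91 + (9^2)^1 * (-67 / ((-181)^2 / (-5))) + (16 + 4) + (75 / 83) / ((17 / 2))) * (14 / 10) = 1689396613524 / 231128855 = 7309.33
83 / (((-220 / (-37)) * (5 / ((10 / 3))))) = 3071 / 330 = 9.31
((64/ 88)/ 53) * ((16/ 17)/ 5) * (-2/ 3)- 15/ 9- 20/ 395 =-1.72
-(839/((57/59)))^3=-121294725898501/185193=-654963880.38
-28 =-28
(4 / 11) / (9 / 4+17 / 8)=0.08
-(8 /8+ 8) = -9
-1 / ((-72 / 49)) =49 / 72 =0.68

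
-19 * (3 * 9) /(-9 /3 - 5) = 513 /8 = 64.12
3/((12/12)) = 3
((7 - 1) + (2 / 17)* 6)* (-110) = -12540 / 17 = -737.65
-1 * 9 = -9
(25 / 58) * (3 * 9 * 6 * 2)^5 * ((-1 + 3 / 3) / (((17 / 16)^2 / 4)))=0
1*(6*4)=24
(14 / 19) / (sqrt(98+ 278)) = 7 * sqrt(94) / 1786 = 0.04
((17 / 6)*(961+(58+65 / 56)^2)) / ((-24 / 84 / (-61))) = 14507282605 / 5376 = 2698527.27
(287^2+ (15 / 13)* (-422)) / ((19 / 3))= 3193401 / 247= 12928.75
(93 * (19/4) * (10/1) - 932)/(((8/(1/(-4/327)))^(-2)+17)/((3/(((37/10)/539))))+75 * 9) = 57713187840/11181304469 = 5.16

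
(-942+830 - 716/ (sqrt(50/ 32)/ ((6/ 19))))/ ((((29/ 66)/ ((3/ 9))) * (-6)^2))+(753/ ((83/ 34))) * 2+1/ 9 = 1257130189/ 2057985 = 610.85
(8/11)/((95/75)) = 120/209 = 0.57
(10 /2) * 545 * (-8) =-21800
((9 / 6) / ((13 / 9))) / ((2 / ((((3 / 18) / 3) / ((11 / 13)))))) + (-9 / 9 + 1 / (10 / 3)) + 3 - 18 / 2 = -2933 / 440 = -6.67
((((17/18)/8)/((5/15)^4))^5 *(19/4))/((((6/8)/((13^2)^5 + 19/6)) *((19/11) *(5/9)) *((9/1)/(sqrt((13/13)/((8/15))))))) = 84760225463227511645811 *sqrt(30)/41943040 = 11068603388174408.87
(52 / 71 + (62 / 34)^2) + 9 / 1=267930 / 20519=13.06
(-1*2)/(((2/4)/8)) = -32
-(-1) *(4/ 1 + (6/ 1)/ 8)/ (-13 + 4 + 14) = 19/ 20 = 0.95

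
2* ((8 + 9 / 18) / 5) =17 / 5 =3.40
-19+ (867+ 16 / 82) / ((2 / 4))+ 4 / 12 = 211034 / 123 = 1715.72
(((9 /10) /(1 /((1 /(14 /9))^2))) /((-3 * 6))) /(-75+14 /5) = 81 /283024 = 0.00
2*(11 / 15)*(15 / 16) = 11 / 8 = 1.38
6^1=6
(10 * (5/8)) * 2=25/2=12.50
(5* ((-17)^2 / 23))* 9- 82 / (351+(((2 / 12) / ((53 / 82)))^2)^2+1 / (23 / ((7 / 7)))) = 565.20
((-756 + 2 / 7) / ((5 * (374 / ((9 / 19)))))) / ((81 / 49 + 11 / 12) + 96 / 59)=-23595516 / 517306141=-0.05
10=10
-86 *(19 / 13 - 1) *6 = -3096 / 13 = -238.15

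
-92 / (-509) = 0.18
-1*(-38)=38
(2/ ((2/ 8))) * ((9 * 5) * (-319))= -114840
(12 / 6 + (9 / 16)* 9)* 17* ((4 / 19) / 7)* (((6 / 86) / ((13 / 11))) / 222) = 21131 / 22006712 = 0.00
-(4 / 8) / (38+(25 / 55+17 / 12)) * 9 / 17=-594 / 89471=-0.01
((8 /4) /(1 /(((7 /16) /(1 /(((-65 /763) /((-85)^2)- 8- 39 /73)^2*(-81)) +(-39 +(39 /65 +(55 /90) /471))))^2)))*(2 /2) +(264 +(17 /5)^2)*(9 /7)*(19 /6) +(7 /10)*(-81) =1978969180295791805423065974488762943811482927850981167 /1857797816383762099683955412880998667611620192657400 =1065.22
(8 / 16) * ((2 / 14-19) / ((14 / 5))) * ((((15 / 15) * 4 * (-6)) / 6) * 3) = 40.41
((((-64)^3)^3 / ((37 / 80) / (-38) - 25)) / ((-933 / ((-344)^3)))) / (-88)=-278662603403000810863329280 / 780367731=-357091397213348908.79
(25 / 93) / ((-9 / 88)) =-2200 / 837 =-2.63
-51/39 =-17/13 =-1.31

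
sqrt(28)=2 * sqrt(7)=5.29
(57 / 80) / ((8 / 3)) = 171 / 640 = 0.27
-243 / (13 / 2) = -486 / 13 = -37.38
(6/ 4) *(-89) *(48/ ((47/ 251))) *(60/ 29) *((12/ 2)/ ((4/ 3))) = -434270160/ 1363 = -318613.47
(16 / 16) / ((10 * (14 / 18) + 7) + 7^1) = 9 / 196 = 0.05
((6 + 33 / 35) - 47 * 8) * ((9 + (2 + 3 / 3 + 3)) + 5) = -51668 / 7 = -7381.14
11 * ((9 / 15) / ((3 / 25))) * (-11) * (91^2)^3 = -343560897484805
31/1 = 31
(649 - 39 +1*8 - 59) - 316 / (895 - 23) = 121783 / 218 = 558.64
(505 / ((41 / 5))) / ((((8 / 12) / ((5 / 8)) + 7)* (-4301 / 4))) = -151500 / 21337261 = -0.01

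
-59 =-59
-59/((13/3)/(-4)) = 708/13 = 54.46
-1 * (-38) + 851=889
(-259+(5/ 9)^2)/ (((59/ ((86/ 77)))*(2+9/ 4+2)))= -7208176/ 9199575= -0.78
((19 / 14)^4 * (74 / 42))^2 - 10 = 16742268066169 / 650822973696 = 25.72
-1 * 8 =-8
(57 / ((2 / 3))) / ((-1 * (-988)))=9 / 104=0.09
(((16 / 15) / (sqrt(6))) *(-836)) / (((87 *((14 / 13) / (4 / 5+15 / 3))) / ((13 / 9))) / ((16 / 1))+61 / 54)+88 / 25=88 / 25 - 27126528 *sqrt(6) / 333755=-195.57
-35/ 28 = -5/ 4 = -1.25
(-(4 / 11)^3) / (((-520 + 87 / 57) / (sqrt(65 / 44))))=608 * sqrt(715) / 144228491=0.00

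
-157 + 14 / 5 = -771 / 5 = -154.20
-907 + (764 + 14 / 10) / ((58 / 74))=10084 / 145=69.54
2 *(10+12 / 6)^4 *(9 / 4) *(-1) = -93312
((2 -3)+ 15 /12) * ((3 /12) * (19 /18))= 19 /288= 0.07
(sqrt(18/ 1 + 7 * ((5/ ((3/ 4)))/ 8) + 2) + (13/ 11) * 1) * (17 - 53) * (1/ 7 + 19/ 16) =-447 * sqrt(930)/ 56 - 17433/ 308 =-300.02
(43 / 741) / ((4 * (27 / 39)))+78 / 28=40315 / 14364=2.81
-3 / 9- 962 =-2887 / 3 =-962.33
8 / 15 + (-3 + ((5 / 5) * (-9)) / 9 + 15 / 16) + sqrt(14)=-607 / 240 + sqrt(14)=1.21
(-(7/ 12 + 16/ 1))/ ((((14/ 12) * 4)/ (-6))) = 597/ 28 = 21.32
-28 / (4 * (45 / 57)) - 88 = -1453 / 15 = -96.87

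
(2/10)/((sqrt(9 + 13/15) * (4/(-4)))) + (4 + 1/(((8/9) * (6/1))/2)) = 35/8 -sqrt(555)/370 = 4.31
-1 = -1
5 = 5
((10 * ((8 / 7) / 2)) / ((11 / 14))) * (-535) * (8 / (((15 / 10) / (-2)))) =41503.03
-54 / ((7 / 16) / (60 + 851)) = -787104 / 7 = -112443.43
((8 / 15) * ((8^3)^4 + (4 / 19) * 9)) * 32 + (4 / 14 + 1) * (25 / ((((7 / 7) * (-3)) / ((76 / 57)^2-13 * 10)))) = 467952149342518 / 399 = 1172812404367.21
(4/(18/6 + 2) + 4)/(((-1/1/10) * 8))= -6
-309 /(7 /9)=-2781 /7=-397.29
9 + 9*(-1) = 0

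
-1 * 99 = -99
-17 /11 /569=-17 /6259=-0.00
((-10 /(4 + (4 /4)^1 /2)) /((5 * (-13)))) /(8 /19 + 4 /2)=38 /2691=0.01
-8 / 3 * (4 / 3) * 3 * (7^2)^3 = -3764768 / 3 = -1254922.67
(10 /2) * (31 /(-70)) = -31 /14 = -2.21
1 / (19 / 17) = 17 / 19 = 0.89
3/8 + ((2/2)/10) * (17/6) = 79/120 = 0.66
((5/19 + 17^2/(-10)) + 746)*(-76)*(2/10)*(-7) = 1908186/25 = 76327.44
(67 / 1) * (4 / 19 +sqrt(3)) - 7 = 135 / 19 +67 * sqrt(3) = 123.15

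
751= 751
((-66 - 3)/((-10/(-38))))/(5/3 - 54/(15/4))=3933/191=20.59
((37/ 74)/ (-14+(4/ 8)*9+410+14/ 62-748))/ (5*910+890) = -31/ 117128640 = -0.00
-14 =-14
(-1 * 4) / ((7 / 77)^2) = -484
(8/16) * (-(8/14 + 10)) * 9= -333/7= -47.57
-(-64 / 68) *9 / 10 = 72 / 85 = 0.85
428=428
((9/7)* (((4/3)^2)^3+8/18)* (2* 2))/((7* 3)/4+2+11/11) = 70720/18711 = 3.78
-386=-386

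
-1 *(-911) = 911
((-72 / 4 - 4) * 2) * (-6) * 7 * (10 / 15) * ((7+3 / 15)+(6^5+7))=47987632 / 5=9597526.40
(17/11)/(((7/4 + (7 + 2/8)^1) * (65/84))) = 476/2145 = 0.22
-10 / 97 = -0.10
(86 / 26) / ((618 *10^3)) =0.00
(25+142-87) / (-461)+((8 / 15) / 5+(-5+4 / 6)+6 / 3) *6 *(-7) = 1075818 / 11525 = 93.35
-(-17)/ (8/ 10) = 85/ 4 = 21.25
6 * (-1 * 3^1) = -18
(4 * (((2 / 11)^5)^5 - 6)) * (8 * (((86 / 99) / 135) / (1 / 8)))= -14312213162978304146098874461184 / 1448058449333855945089061304615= -9.88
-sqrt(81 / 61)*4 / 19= -36*sqrt(61) / 1159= -0.24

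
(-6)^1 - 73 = -79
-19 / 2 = -9.50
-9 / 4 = -2.25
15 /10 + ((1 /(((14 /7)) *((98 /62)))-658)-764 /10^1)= -179483 /245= -732.58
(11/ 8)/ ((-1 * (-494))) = 11/ 3952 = 0.00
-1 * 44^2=-1936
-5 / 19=-0.26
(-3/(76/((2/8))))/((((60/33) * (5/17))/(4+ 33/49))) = -128469/1489600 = -0.09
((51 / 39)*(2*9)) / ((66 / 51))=2601 / 143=18.19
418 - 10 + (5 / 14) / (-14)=79963 / 196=407.97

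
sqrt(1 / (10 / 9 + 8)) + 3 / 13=3 / 13 + 3 * sqrt(82) / 82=0.56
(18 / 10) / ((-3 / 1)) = -3 / 5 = -0.60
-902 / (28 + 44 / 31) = -13981 / 456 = -30.66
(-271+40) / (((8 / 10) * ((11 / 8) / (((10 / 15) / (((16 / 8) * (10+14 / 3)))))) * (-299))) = 105 / 6578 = 0.02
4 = 4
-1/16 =-0.06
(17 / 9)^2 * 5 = 1445 / 81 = 17.84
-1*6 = -6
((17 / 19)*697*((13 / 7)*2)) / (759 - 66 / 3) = 3.14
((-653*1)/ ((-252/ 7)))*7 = 4571/ 36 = 126.97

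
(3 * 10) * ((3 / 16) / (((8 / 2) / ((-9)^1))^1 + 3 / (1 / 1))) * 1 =405 / 184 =2.20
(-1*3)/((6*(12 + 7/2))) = -1/31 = -0.03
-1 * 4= -4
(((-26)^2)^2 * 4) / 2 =913952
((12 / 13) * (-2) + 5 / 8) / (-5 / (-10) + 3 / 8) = -127 / 91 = -1.40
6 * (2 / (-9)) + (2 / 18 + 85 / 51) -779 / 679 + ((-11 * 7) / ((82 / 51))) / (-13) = 2.98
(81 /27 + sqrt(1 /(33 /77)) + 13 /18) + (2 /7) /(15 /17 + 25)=sqrt(21) /3 + 51743 /13860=5.26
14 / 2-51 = -44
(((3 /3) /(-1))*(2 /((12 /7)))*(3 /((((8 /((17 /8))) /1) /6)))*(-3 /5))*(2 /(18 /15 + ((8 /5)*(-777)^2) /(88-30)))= 10353 /25760960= 0.00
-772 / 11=-70.18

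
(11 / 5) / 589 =11 / 2945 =0.00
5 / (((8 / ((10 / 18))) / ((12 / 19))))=25 / 114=0.22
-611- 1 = -612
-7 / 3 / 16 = -7 / 48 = -0.15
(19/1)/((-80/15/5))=-285/16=-17.81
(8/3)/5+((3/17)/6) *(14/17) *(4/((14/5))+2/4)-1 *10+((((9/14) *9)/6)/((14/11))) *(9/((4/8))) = 3583697/849660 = 4.22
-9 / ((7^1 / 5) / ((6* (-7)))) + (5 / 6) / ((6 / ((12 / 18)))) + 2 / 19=277223 / 1026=270.20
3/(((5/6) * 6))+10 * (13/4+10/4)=581/10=58.10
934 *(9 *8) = 67248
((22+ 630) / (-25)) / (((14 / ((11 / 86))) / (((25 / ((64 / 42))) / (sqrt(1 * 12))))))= -1793 * sqrt(3) / 2752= -1.13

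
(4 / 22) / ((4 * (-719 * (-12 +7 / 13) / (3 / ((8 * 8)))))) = 0.00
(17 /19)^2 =289 /361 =0.80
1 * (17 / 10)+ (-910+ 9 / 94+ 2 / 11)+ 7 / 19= -44579427 / 49115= -907.65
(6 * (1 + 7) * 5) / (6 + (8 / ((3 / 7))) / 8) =144 / 5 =28.80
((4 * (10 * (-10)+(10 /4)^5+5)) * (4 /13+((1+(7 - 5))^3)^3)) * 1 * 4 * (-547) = -11897280085 /26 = -457587695.58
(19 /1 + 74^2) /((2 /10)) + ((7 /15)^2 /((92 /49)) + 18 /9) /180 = 102371893801 /3726000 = 27475.01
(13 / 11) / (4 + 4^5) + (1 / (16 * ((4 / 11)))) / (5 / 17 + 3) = 540297 / 10131968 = 0.05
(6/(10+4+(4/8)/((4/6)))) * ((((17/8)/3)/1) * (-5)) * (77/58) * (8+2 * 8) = -78540/1711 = -45.90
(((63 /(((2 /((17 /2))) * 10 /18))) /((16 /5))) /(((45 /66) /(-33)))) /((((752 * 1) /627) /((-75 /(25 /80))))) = 2193846039 /1504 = 1458674.23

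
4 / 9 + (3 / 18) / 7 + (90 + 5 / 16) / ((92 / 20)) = 466031 / 23184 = 20.10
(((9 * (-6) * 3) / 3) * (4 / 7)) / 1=-216 / 7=-30.86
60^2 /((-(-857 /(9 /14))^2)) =-72900 /35988001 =-0.00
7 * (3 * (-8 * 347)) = -58296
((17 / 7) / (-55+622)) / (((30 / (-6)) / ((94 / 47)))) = -34 / 19845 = -0.00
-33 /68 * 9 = -297 /68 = -4.37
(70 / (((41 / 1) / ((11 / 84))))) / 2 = 55 / 492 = 0.11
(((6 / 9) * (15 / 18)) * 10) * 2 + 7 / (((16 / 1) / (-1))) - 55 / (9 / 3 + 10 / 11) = -21029 / 6192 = -3.40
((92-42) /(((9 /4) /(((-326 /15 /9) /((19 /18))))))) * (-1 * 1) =50.84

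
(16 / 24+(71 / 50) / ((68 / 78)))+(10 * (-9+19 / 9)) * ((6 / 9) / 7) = -1370459 / 321300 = -4.27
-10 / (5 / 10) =-20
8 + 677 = 685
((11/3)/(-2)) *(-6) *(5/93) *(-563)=-30965/93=-332.96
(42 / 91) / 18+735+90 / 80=229679 / 312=736.15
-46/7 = -6.57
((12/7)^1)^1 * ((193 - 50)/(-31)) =-1716/217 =-7.91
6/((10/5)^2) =3/2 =1.50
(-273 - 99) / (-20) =93 / 5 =18.60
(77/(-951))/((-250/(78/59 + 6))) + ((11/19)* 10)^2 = 28290288884/843972875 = 33.52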